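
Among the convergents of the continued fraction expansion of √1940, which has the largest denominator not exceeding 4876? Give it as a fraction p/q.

√1940 = [44; 22, 88, …] (period length 2).
Convergents:
  p_0/q_0 = 44/1
  p_1/q_1 = 969/22
  p_2/q_2 = 85316/1937
  p_3/q_3 = 1877921/42636
q_2 = 1937 ≤ 4876 < 42636 = q_3, so the answer is 85316/1937.

85316/1937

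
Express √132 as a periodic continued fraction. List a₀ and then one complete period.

a₀ = ⌊√132⌋ = 11.
With m₀=0, d₀=1 and mₖ₊₁ = dₖaₖ − mₖ, dₖ₊₁ = (n − mₖ₊₁²)/dₖ, aₖ₊₁ = ⌊(a₀+mₖ₊₁)/dₖ₊₁⌋:
  k=1: m=11, d=11, a=2
  k=2: m=11, d=1, a=22
d=1 and a=2a₀=22 at k=2, so the next step gives (m, d) = (11, 11) again — its k=1 value — and the period has length 2.

[11; 2, 22]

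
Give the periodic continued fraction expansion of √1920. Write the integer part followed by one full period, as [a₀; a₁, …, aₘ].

[43; 1, 4, 2, 21, 2, 4, 1, 86]

a₀ = ⌊√1920⌋ = 43.
With m₀=0, d₀=1 and mₖ₊₁ = dₖaₖ − mₖ, dₖ₊₁ = (n − mₖ₊₁²)/dₖ, aₖ₊₁ = ⌊(a₀+mₖ₊₁)/dₖ₊₁⌋:
  k=1: m=43, d=71, a=1
  k=2: m=28, d=16, a=4
  k=3: m=36, d=39, a=2
  k=4: m=42, d=4, a=21
  k=5: m=42, d=39, a=2
  k=6: m=36, d=16, a=4
  k=7: m=28, d=71, a=1
  k=8: m=43, d=1, a=86
d=1 and a=2a₀=86 at k=8, so the next step gives (m, d) = (43, 71) again — its k=1 value — and the period has length 8.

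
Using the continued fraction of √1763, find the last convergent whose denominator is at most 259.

3527/84

√1763 = [41; 1, 82, …] (period length 2).
Convergents:
  p_0/q_0 = 41/1
  p_1/q_1 = 42/1
  p_2/q_2 = 3485/83
  p_3/q_3 = 3527/84
  p_4/q_4 = 292699/6971
q_3 = 84 ≤ 259 < 6971 = q_4, so the answer is 3527/84.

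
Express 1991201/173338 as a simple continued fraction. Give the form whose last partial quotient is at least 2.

1991201 = 11×173338 + 84483
173338 = 2×84483 + 4372
84483 = 19×4372 + 1415
4372 = 3×1415 + 127
1415 = 11×127 + 18
127 = 7×18 + 1
18 = 18×1 + 0  (stop)
So 1991201/173338 = [11; 2, 19, 3, 11, 7, 18].

[11; 2, 19, 3, 11, 7, 18]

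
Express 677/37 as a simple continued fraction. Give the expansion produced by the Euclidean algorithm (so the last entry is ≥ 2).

[18; 3, 2, 1, 3]

677 = 18×37 + 11
37 = 3×11 + 4
11 = 2×4 + 3
4 = 1×3 + 1
3 = 3×1 + 0  (stop)
So 677/37 = [18; 3, 2, 1, 3].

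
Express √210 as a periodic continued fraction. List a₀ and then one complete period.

[14; 2, 28]

a₀ = ⌊√210⌋ = 14.
With m₀=0, d₀=1 and mₖ₊₁ = dₖaₖ − mₖ, dₖ₊₁ = (n − mₖ₊₁²)/dₖ, aₖ₊₁ = ⌊(a₀+mₖ₊₁)/dₖ₊₁⌋:
  k=1: m=14, d=14, a=2
  k=2: m=14, d=1, a=28
d=1 and a=2a₀=28 at k=2, so the next step gives (m, d) = (14, 14) again — its k=1 value — and the period has length 2.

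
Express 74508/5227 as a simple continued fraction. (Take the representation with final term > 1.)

74508 = 14×5227 + 1330
5227 = 3×1330 + 1237
1330 = 1×1237 + 93
1237 = 13×93 + 28
93 = 3×28 + 9
28 = 3×9 + 1
9 = 9×1 + 0  (stop)
So 74508/5227 = [14; 3, 1, 13, 3, 3, 9].

[14; 3, 1, 13, 3, 3, 9]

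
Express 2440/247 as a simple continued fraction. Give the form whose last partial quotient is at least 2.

[9; 1, 7, 4, 3, 2]

2440 = 9*247 + 217
247 = 1*217 + 30
217 = 7*30 + 7
30 = 4*7 + 2
7 = 3*2 + 1
2 = 2*1 + 0  (stop)
So 2440/247 = [9; 1, 7, 4, 3, 2].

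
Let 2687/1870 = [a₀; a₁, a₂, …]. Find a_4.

6

2687 = 1·1870 + 817   →  a_0 = 1
1870 = 2·817 + 236   →  a_1 = 2
817 = 3·236 + 109   →  a_2 = 3
236 = 2·109 + 18   →  a_3 = 2
109 = 6·18 + 1   →  a_4 = 6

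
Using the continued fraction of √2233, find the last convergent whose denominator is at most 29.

189/4

√2233 = [47; 3, 1, 12, 1, 3, 94, …] (period length 6).
Convergents:
  p_0/q_0 = 47/1
  p_1/q_1 = 142/3
  p_2/q_2 = 189/4
  p_3/q_3 = 2410/51
q_2 = 4 ≤ 29 < 51 = q_3, so the answer is 189/4.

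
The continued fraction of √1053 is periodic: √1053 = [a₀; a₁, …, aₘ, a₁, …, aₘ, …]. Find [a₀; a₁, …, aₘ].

[32; 2, 4, 2, 64]

a₀ = ⌊√1053⌋ = 32.
With m₀=0, d₀=1 and mₖ₊₁ = dₖaₖ − mₖ, dₖ₊₁ = (n − mₖ₊₁²)/dₖ, aₖ₊₁ = ⌊(a₀+mₖ₊₁)/dₖ₊₁⌋:
  k=1: m=32, d=29, a=2
  k=2: m=26, d=13, a=4
  k=3: m=26, d=29, a=2
  k=4: m=32, d=1, a=64
d=1 and a=2a₀=64 at k=4, so the next step gives (m, d) = (32, 29) again — its k=1 value — and the period has length 4.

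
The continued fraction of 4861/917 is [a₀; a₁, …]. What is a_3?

4861 = 5·917 + 276   →  a_0 = 5
917 = 3·276 + 89   →  a_1 = 3
276 = 3·89 + 9   →  a_2 = 3
89 = 9·9 + 8   →  a_3 = 9

9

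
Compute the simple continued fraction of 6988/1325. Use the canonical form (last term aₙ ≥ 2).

[5; 3, 1, 1, 1, 6, 18]

6988 = 5×1325 + 363
1325 = 3×363 + 236
363 = 1×236 + 127
236 = 1×127 + 109
127 = 1×109 + 18
109 = 6×18 + 1
18 = 18×1 + 0  (stop)
So 6988/1325 = [5; 3, 1, 1, 1, 6, 18].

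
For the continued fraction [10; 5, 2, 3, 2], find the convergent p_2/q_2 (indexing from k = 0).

Using pₖ = aₖpₖ₋₁ + pₖ₋₂, qₖ = aₖqₖ₋₁ + qₖ₋₂ (with p₋₁=1, p₋₂=0, q₋₁=0, q₋₂=1):
  k=0: a=10, p=10, q=1
  k=1: a=5, p=51, q=5
  k=2: a=2, p=112, q=11

112/11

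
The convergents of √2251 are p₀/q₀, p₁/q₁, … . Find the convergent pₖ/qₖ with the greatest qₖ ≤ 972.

√2251 = [47; 2, 4, 47, 4, 2, 94, …] (period length 6).
Convergents:
  p_0/q_0 = 47/1
  p_1/q_1 = 95/2
  p_2/q_2 = 427/9
  p_3/q_3 = 20164/425
  p_4/q_4 = 81083/1709
q_3 = 425 ≤ 972 < 1709 = q_4, so the answer is 20164/425.

20164/425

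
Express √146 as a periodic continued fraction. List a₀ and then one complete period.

[12; 12, 24]

a₀ = ⌊√146⌋ = 12.
With m₀=0, d₀=1 and mₖ₊₁ = dₖaₖ − mₖ, dₖ₊₁ = (n − mₖ₊₁²)/dₖ, aₖ₊₁ = ⌊(a₀+mₖ₊₁)/dₖ₊₁⌋:
  k=1: m=12, d=2, a=12
  k=2: m=12, d=1, a=24
d=1 and a=2a₀=24 at k=2, so the next step gives (m, d) = (12, 2) again — its k=1 value — and the period has length 2.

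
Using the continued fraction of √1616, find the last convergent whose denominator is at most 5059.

80801/2010

√1616 = [40; 5, 80, …] (period length 2).
Convergents:
  p_0/q_0 = 40/1
  p_1/q_1 = 201/5
  p_2/q_2 = 16120/401
  p_3/q_3 = 80801/2010
  p_4/q_4 = 6480200/161201
q_3 = 2010 ≤ 5059 < 161201 = q_4, so the answer is 80801/2010.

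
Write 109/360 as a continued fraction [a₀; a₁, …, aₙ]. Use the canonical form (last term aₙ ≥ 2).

109 = 0·360 + 109
360 = 3·109 + 33
109 = 3·33 + 10
33 = 3·10 + 3
10 = 3·3 + 1
3 = 3·1 + 0  (stop)
So 109/360 = [0; 3, 3, 3, 3, 3].

[0; 3, 3, 3, 3, 3]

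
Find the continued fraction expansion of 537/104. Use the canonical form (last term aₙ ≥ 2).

537 = 5×104 + 17
104 = 6×17 + 2
17 = 8×2 + 1
2 = 2×1 + 0  (stop)
So 537/104 = [5; 6, 8, 2].

[5; 6, 8, 2]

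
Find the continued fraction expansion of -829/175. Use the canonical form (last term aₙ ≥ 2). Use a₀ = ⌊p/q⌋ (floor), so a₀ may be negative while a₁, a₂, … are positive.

-829 = -5×175 + 46
175 = 3×46 + 37
46 = 1×37 + 9
37 = 4×9 + 1
9 = 9×1 + 0  (stop)
So -829/175 = [-5; 3, 1, 4, 9].

[-5; 3, 1, 4, 9]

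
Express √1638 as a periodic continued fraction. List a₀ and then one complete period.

[40; 2, 8, 2, 80]

a₀ = ⌊√1638⌋ = 40.
With m₀=0, d₀=1 and mₖ₊₁ = dₖaₖ − mₖ, dₖ₊₁ = (n − mₖ₊₁²)/dₖ, aₖ₊₁ = ⌊(a₀+mₖ₊₁)/dₖ₊₁⌋:
  k=1: m=40, d=38, a=2
  k=2: m=36, d=9, a=8
  k=3: m=36, d=38, a=2
  k=4: m=40, d=1, a=80
d=1 and a=2a₀=80 at k=4, so the next step gives (m, d) = (40, 38) again — its k=1 value — and the period has length 4.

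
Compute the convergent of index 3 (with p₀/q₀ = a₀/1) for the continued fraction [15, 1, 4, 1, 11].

Using pₖ = aₖpₖ₋₁ + pₖ₋₂, qₖ = aₖqₖ₋₁ + qₖ₋₂ (with p₋₁=1, p₋₂=0, q₋₁=0, q₋₂=1):
  k=0: a=15, p=15, q=1
  k=1: a=1, p=16, q=1
  k=2: a=4, p=79, q=5
  k=3: a=1, p=95, q=6

95/6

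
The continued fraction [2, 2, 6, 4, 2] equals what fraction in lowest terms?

Fold from the inside: start with 2/1.
  4 + 1/2 = 9/2
  6 + 2/9 = 56/9
  2 + 9/56 = 121/56
  2 + 56/121 = 298/121

298/121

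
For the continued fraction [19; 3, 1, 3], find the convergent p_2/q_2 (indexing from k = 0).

77/4

Using pₖ = aₖpₖ₋₁ + pₖ₋₂, qₖ = aₖqₖ₋₁ + qₖ₋₂ (with p₋₁=1, p₋₂=0, q₋₁=0, q₋₂=1):
  k=0: a=19, p=19, q=1
  k=1: a=3, p=58, q=3
  k=2: a=1, p=77, q=4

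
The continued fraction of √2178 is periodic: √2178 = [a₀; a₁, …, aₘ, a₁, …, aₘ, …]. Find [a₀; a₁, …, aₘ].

a₀ = ⌊√2178⌋ = 46.
With m₀=0, d₀=1 and mₖ₊₁ = dₖaₖ − mₖ, dₖ₊₁ = (n − mₖ₊₁²)/dₖ, aₖ₊₁ = ⌊(a₀+mₖ₊₁)/dₖ₊₁⌋:
  k=1: m=46, d=62, a=1
  k=2: m=16, d=31, a=2
  k=3: m=46, d=2, a=46
  k=4: m=46, d=31, a=2
  k=5: m=16, d=62, a=1
  k=6: m=46, d=1, a=92
d=1 and a=2a₀=92 at k=6, so the next step gives (m, d) = (46, 62) again — its k=1 value — and the period has length 6.

[46; 1, 2, 46, 2, 1, 92]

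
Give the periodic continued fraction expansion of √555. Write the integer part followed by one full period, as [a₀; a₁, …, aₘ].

[23; 1, 1, 3, 1, 3, 1, 1, 46]

a₀ = ⌊√555⌋ = 23.
With m₀=0, d₀=1 and mₖ₊₁ = dₖaₖ − mₖ, dₖ₊₁ = (n − mₖ₊₁²)/dₖ, aₖ₊₁ = ⌊(a₀+mₖ₊₁)/dₖ₊₁⌋:
  k=1: m=23, d=26, a=1
  k=2: m=3, d=21, a=1
  k=3: m=18, d=11, a=3
  k=4: m=15, d=30, a=1
  k=5: m=15, d=11, a=3
  k=6: m=18, d=21, a=1
  k=7: m=3, d=26, a=1
  k=8: m=23, d=1, a=46
d=1 and a=2a₀=46 at k=8, so the next step gives (m, d) = (23, 26) again — its k=1 value — and the period has length 8.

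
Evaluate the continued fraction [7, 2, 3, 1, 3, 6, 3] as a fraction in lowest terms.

Fold from the inside: start with 3/1.
  6 + 1/3 = 19/3
  3 + 3/19 = 60/19
  1 + 19/60 = 79/60
  3 + 60/79 = 297/79
  2 + 79/297 = 673/297
  7 + 297/673 = 5008/673

5008/673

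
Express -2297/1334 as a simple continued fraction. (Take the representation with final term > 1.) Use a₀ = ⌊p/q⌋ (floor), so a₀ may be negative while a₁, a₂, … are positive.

[-2; 3, 1, 1, 2, 8, 1, 7]

-2297 = -2×1334 + 371
1334 = 3×371 + 221
371 = 1×221 + 150
221 = 1×150 + 71
150 = 2×71 + 8
71 = 8×8 + 7
8 = 1×7 + 1
7 = 7×1 + 0  (stop)
So -2297/1334 = [-2; 3, 1, 1, 2, 8, 1, 7].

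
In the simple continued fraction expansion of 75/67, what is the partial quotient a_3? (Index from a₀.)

1

75 = 1·67 + 8   →  a_0 = 1
67 = 8·8 + 3   →  a_1 = 8
8 = 2·3 + 2   →  a_2 = 2
3 = 1·2 + 1   →  a_3 = 1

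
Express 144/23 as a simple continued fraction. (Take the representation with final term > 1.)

144 = 6·23 + 6
23 = 3·6 + 5
6 = 1·5 + 1
5 = 5·1 + 0  (stop)
So 144/23 = [6; 3, 1, 5].

[6; 3, 1, 5]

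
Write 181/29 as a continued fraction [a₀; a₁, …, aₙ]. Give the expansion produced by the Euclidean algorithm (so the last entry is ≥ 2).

[6; 4, 7]

181 = 6×29 + 7
29 = 4×7 + 1
7 = 7×1 + 0  (stop)
So 181/29 = [6; 4, 7].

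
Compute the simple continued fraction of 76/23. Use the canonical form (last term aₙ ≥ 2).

76 = 3×23 + 7
23 = 3×7 + 2
7 = 3×2 + 1
2 = 2×1 + 0  (stop)
So 76/23 = [3; 3, 3, 2].

[3; 3, 3, 2]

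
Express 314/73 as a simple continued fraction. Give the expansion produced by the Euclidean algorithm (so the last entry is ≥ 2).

[4; 3, 3, 7]

314 = 4*73 + 22
73 = 3*22 + 7
22 = 3*7 + 1
7 = 7*1 + 0  (stop)
So 314/73 = [4; 3, 3, 7].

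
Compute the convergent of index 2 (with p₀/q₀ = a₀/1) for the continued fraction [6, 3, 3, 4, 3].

Using pₖ = aₖpₖ₋₁ + pₖ₋₂, qₖ = aₖqₖ₋₁ + qₖ₋₂ (with p₋₁=1, p₋₂=0, q₋₁=0, q₋₂=1):
  k=0: a=6, p=6, q=1
  k=1: a=3, p=19, q=3
  k=2: a=3, p=63, q=10

63/10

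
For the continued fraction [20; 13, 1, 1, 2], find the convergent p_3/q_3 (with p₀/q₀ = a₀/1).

Using pₖ = aₖpₖ₋₁ + pₖ₋₂, qₖ = aₖqₖ₋₁ + qₖ₋₂ (with p₋₁=1, p₋₂=0, q₋₁=0, q₋₂=1):
  k=0: a=20, p=20, q=1
  k=1: a=13, p=261, q=13
  k=2: a=1, p=281, q=14
  k=3: a=1, p=542, q=27

542/27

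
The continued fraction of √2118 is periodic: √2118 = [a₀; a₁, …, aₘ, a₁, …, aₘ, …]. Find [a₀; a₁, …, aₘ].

a₀ = ⌊√2118⌋ = 46.
With m₀=0, d₀=1 and mₖ₊₁ = dₖaₖ − mₖ, dₖ₊₁ = (n − mₖ₊₁²)/dₖ, aₖ₊₁ = ⌊(a₀+mₖ₊₁)/dₖ₊₁⌋:
  k=1: m=46, d=2, a=46
  k=2: m=46, d=1, a=92
d=1 and a=2a₀=92 at k=2, so the next step gives (m, d) = (46, 2) again — its k=1 value — and the period has length 2.

[46; 46, 92]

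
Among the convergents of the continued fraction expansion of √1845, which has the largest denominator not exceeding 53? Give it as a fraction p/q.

√1845 = [42; 1, 20, 2, 20, 1, 84, …] (period length 6).
Convergents:
  p_0/q_0 = 42/1
  p_1/q_1 = 43/1
  p_2/q_2 = 902/21
  p_3/q_3 = 1847/43
  p_4/q_4 = 37842/881
q_3 = 43 ≤ 53 < 881 = q_4, so the answer is 1847/43.

1847/43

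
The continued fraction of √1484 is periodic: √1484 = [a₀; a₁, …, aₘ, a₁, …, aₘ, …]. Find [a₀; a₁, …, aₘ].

a₀ = ⌊√1484⌋ = 38.
With m₀=0, d₀=1 and mₖ₊₁ = dₖaₖ − mₖ, dₖ₊₁ = (n − mₖ₊₁²)/dₖ, aₖ₊₁ = ⌊(a₀+mₖ₊₁)/dₖ₊₁⌋:
  k=1: m=38, d=40, a=1
  k=2: m=2, d=37, a=1
  k=3: m=35, d=7, a=10
  k=4: m=35, d=37, a=1
  k=5: m=2, d=40, a=1
  k=6: m=38, d=1, a=76
d=1 and a=2a₀=76 at k=6, so the next step gives (m, d) = (38, 40) again — its k=1 value — and the period has length 6.

[38; 1, 1, 10, 1, 1, 76]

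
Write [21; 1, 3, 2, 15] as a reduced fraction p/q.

Using pₖ = aₖpₖ₋₁ + pₖ₋₂ and qₖ = aₖqₖ₋₁ + qₖ₋₂:
  k=0: a=21, p=21, q=1
  k=1: a=1, p=22, q=1
  k=2: a=3, p=87, q=4
  k=3: a=2, p=196, q=9
  k=4: a=15, p=3027, q=139

3027/139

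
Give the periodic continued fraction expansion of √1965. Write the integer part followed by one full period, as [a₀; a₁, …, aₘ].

a₀ = ⌊√1965⌋ = 44.
With m₀=0, d₀=1 and mₖ₊₁ = dₖaₖ − mₖ, dₖ₊₁ = (n − mₖ₊₁²)/dₖ, aₖ₊₁ = ⌊(a₀+mₖ₊₁)/dₖ₊₁⌋:
  k=1: m=44, d=29, a=3
  k=2: m=43, d=4, a=21
  k=3: m=41, d=71, a=1
  k=4: m=30, d=15, a=4
  k=5: m=30, d=71, a=1
  k=6: m=41, d=4, a=21
  k=7: m=43, d=29, a=3
  k=8: m=44, d=1, a=88
d=1 and a=2a₀=88 at k=8, so the next step gives (m, d) = (44, 29) again — its k=1 value — and the period has length 8.

[44; 3, 21, 1, 4, 1, 21, 3, 88]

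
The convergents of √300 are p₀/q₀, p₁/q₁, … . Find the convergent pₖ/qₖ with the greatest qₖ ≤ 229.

1351/78

√300 = [17; 3, 8, 3, 34, …] (period length 4).
Convergents:
  p_0/q_0 = 17/1
  p_1/q_1 = 52/3
  p_2/q_2 = 433/25
  p_3/q_3 = 1351/78
  p_4/q_4 = 46367/2677
q_3 = 78 ≤ 229 < 2677 = q_4, so the answer is 1351/78.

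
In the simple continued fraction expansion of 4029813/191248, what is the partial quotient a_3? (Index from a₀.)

2

4029813 = 21·191248 + 13605   →  a_0 = 21
191248 = 14·13605 + 778   →  a_1 = 14
13605 = 17·778 + 379   →  a_2 = 17
778 = 2·379 + 20   →  a_3 = 2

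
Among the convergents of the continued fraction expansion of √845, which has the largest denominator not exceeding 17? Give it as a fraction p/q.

√845 = [29; 14, 1, 1, 14, 58, …] (period length 5).
Convergents:
  p_0/q_0 = 29/1
  p_1/q_1 = 407/14
  p_2/q_2 = 436/15
  p_3/q_3 = 843/29
q_2 = 15 ≤ 17 < 29 = q_3, so the answer is 436/15.

436/15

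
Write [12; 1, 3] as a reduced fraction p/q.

51/4

Using pₖ = aₖpₖ₋₁ + pₖ₋₂ and qₖ = aₖqₖ₋₁ + qₖ₋₂:
  k=0: a=12, p=12, q=1
  k=1: a=1, p=13, q=1
  k=2: a=3, p=51, q=4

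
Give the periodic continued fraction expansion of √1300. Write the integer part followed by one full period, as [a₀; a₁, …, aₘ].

a₀ = ⌊√1300⌋ = 36.
With m₀=0, d₀=1 and mₖ₊₁ = dₖaₖ − mₖ, dₖ₊₁ = (n − mₖ₊₁²)/dₖ, aₖ₊₁ = ⌊(a₀+mₖ₊₁)/dₖ₊₁⌋:
  k=1: m=36, d=4, a=18
  k=2: m=36, d=1, a=72
d=1 and a=2a₀=72 at k=2, so the next step gives (m, d) = (36, 4) again — its k=1 value — and the period has length 2.

[36; 18, 72]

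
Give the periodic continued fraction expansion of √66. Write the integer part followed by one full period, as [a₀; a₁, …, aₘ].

[8; 8, 16]

a₀ = ⌊√66⌋ = 8.
With m₀=0, d₀=1 and mₖ₊₁ = dₖaₖ − mₖ, dₖ₊₁ = (n − mₖ₊₁²)/dₖ, aₖ₊₁ = ⌊(a₀+mₖ₊₁)/dₖ₊₁⌋:
  k=1: m=8, d=2, a=8
  k=2: m=8, d=1, a=16
d=1 and a=2a₀=16 at k=2, so the next step gives (m, d) = (8, 2) again — its k=1 value — and the period has length 2.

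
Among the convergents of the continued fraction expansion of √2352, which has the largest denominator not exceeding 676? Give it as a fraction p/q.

√2352 = [48; 2, 96, …] (period length 2).
Convergents:
  p_0/q_0 = 48/1
  p_1/q_1 = 97/2
  p_2/q_2 = 9360/193
  p_3/q_3 = 18817/388
  p_4/q_4 = 1815792/37441
q_3 = 388 ≤ 676 < 37441 = q_4, so the answer is 18817/388.

18817/388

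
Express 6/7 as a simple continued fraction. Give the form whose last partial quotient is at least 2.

[0; 1, 6]

6 = 0·7 + 6
7 = 1·6 + 1
6 = 6·1 + 0  (stop)
So 6/7 = [0; 1, 6].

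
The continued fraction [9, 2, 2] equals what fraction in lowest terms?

47/5

Fold from the inside: start with 2/1.
  2 + 1/2 = 5/2
  9 + 2/5 = 47/5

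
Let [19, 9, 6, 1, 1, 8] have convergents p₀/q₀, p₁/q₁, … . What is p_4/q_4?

Using pₖ = aₖpₖ₋₁ + pₖ₋₂, qₖ = aₖqₖ₋₁ + qₖ₋₂ (with p₋₁=1, p₋₂=0, q₋₁=0, q₋₂=1):
  k=0: a=19, p=19, q=1
  k=1: a=9, p=172, q=9
  k=2: a=6, p=1051, q=55
  k=3: a=1, p=1223, q=64
  k=4: a=1, p=2274, q=119

2274/119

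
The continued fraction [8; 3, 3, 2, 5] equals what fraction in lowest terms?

1038/125

Using pₖ = aₖpₖ₋₁ + pₖ₋₂ and qₖ = aₖqₖ₋₁ + qₖ₋₂:
  k=0: a=8, p=8, q=1
  k=1: a=3, p=25, q=3
  k=2: a=3, p=83, q=10
  k=3: a=2, p=191, q=23
  k=4: a=5, p=1038, q=125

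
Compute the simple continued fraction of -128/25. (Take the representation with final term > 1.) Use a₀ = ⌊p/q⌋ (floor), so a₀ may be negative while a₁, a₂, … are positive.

[-6; 1, 7, 3]

-128 = -6×25 + 22
25 = 1×22 + 3
22 = 7×3 + 1
3 = 3×1 + 0  (stop)
So -128/25 = [-6; 1, 7, 3].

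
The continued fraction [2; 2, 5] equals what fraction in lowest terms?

27/11

Fold from the inside: start with 5/1.
  2 + 1/5 = 11/5
  2 + 5/11 = 27/11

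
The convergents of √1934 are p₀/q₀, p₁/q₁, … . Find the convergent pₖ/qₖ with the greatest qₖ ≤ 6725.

170236/3871

√1934 = [43; 1, 42, 1, 86, …] (period length 4).
Convergents:
  p_0/q_0 = 43/1
  p_1/q_1 = 44/1
  p_2/q_2 = 1891/43
  p_3/q_3 = 1935/44
  p_4/q_4 = 168301/3827
  p_5/q_5 = 170236/3871
  p_6/q_6 = 7318213/166409
q_5 = 3871 ≤ 6725 < 166409 = q_6, so the answer is 170236/3871.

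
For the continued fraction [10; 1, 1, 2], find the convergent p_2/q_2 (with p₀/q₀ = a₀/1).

21/2

Using pₖ = aₖpₖ₋₁ + pₖ₋₂, qₖ = aₖqₖ₋₁ + qₖ₋₂ (with p₋₁=1, p₋₂=0, q₋₁=0, q₋₂=1):
  k=0: a=10, p=10, q=1
  k=1: a=1, p=11, q=1
  k=2: a=1, p=21, q=2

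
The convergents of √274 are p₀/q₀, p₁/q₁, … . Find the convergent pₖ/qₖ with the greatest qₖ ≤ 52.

778/47

√274 = [16; 1, 1, 4, 4, 1, 1, 32, …] (period length 7).
Convergents:
  p_0/q_0 = 16/1
  p_1/q_1 = 17/1
  p_2/q_2 = 33/2
  p_3/q_3 = 149/9
  p_4/q_4 = 629/38
  p_5/q_5 = 778/47
  p_6/q_6 = 1407/85
q_5 = 47 ≤ 52 < 85 = q_6, so the answer is 778/47.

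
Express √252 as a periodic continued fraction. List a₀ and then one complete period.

a₀ = ⌊√252⌋ = 15.
With m₀=0, d₀=1 and mₖ₊₁ = dₖaₖ − mₖ, dₖ₊₁ = (n − mₖ₊₁²)/dₖ, aₖ₊₁ = ⌊(a₀+mₖ₊₁)/dₖ₊₁⌋:
  k=1: m=15, d=27, a=1
  k=2: m=12, d=4, a=6
  k=3: m=12, d=27, a=1
  k=4: m=15, d=1, a=30
d=1 and a=2a₀=30 at k=4, so the next step gives (m, d) = (15, 27) again — its k=1 value — and the period has length 4.

[15; 1, 6, 1, 30]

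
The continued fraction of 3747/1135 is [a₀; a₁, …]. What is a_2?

3

3747 = 3·1135 + 342   →  a_0 = 3
1135 = 3·342 + 109   →  a_1 = 3
342 = 3·109 + 15   →  a_2 = 3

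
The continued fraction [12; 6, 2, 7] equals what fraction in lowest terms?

1179/97

Using pₖ = aₖpₖ₋₁ + pₖ₋₂ and qₖ = aₖqₖ₋₁ + qₖ₋₂:
  k=0: a=12, p=12, q=1
  k=1: a=6, p=73, q=6
  k=2: a=2, p=158, q=13
  k=3: a=7, p=1179, q=97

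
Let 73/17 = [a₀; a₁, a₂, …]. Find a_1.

3

73 = 4·17 + 5   →  a_0 = 4
17 = 3·5 + 2   →  a_1 = 3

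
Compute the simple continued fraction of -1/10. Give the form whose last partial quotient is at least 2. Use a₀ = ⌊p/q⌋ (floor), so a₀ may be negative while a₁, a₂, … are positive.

[-1; 1, 9]

-1 = -1×10 + 9
10 = 1×9 + 1
9 = 9×1 + 0  (stop)
So -1/10 = [-1; 1, 9].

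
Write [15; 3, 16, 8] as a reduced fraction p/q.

6054/395

Fold from the inside: start with 8/1.
  16 + 1/8 = 129/8
  3 + 8/129 = 395/129
  15 + 129/395 = 6054/395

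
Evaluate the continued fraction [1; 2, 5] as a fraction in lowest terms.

Using pₖ = aₖpₖ₋₁ + pₖ₋₂ and qₖ = aₖqₖ₋₁ + qₖ₋₂:
  k=0: a=1, p=1, q=1
  k=1: a=2, p=3, q=2
  k=2: a=5, p=16, q=11

16/11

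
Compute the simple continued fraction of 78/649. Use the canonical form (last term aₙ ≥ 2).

[0; 8, 3, 8, 3]

78 = 0·649 + 78
649 = 8·78 + 25
78 = 3·25 + 3
25 = 8·3 + 1
3 = 3·1 + 0  (stop)
So 78/649 = [0; 8, 3, 8, 3].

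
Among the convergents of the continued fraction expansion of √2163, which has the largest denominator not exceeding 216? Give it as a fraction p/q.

√2163 = [46; 1, 1, 30, 1, 1, 92, …] (period length 6).
Convergents:
  p_0/q_0 = 46/1
  p_1/q_1 = 47/1
  p_2/q_2 = 93/2
  p_3/q_3 = 2837/61
  p_4/q_4 = 2930/63
  p_5/q_5 = 5767/124
  p_6/q_6 = 533494/11471
q_5 = 124 ≤ 216 < 11471 = q_6, so the answer is 5767/124.

5767/124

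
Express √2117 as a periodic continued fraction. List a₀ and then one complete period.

a₀ = ⌊√2117⌋ = 46.
With m₀=0, d₀=1 and mₖ₊₁ = dₖaₖ − mₖ, dₖ₊₁ = (n − mₖ₊₁²)/dₖ, aₖ₊₁ = ⌊(a₀+mₖ₊₁)/dₖ₊₁⌋:
  k=1: m=46, d=1, a=92
d=1 and a=2a₀=92 at k=1, so the next step gives (m, d) = (46, 1) again — its k=1 value — and the period has length 1.

[46; 92]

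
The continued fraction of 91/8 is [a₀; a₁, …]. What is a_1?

2

91 = 11·8 + 3   →  a_0 = 11
8 = 2·3 + 2   →  a_1 = 2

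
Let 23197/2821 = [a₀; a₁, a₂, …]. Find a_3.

23197 = 8·2821 + 629   →  a_0 = 8
2821 = 4·629 + 305   →  a_1 = 4
629 = 2·305 + 19   →  a_2 = 2
305 = 16·19 + 1   →  a_3 = 16

16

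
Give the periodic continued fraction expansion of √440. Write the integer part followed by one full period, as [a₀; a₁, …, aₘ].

[20; 1, 40]

a₀ = ⌊√440⌋ = 20.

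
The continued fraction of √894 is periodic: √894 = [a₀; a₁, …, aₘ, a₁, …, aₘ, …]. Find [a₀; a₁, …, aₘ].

[29; 1, 8, 1, 58]

a₀ = ⌊√894⌋ = 29.
With m₀=0, d₀=1 and mₖ₊₁ = dₖaₖ − mₖ, dₖ₊₁ = (n − mₖ₊₁²)/dₖ, aₖ₊₁ = ⌊(a₀+mₖ₊₁)/dₖ₊₁⌋:
  k=1: m=29, d=53, a=1
  k=2: m=24, d=6, a=8
  k=3: m=24, d=53, a=1
  k=4: m=29, d=1, a=58
d=1 and a=2a₀=58 at k=4, so the next step gives (m, d) = (29, 53) again — its k=1 value — and the period has length 4.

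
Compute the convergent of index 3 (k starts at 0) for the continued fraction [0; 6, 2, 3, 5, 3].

Using pₖ = aₖpₖ₋₁ + pₖ₋₂, qₖ = aₖqₖ₋₁ + qₖ₋₂ (with p₋₁=1, p₋₂=0, q₋₁=0, q₋₂=1):
  k=0: a=0, p=0, q=1
  k=1: a=6, p=1, q=6
  k=2: a=2, p=2, q=13
  k=3: a=3, p=7, q=45

7/45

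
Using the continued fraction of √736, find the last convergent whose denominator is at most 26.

624/23

√736 = [27; 7, 1, 2, 1, 2, 1, 7, 54, …] (period length 8).
Convergents:
  p_0/q_0 = 27/1
  p_1/q_1 = 190/7
  p_2/q_2 = 217/8
  p_3/q_3 = 624/23
  p_4/q_4 = 841/31
q_3 = 23 ≤ 26 < 31 = q_4, so the answer is 624/23.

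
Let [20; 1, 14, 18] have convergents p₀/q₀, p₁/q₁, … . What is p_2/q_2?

314/15

Using pₖ = aₖpₖ₋₁ + pₖ₋₂, qₖ = aₖqₖ₋₁ + qₖ₋₂ (with p₋₁=1, p₋₂=0, q₋₁=0, q₋₂=1):
  k=0: a=20, p=20, q=1
  k=1: a=1, p=21, q=1
  k=2: a=14, p=314, q=15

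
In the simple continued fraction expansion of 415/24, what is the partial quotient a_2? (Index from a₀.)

415 = 17·24 + 7   →  a_0 = 17
24 = 3·7 + 3   →  a_1 = 3
7 = 2·3 + 1   →  a_2 = 2

2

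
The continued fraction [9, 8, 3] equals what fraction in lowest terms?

Using pₖ = aₖpₖ₋₁ + pₖ₋₂ and qₖ = aₖqₖ₋₁ + qₖ₋₂:
  k=0: a=9, p=9, q=1
  k=1: a=8, p=73, q=8
  k=2: a=3, p=228, q=25

228/25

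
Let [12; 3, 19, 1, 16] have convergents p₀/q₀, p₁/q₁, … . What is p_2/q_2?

Using pₖ = aₖpₖ₋₁ + pₖ₋₂, qₖ = aₖqₖ₋₁ + qₖ₋₂ (with p₋₁=1, p₋₂=0, q₋₁=0, q₋₂=1):
  k=0: a=12, p=12, q=1
  k=1: a=3, p=37, q=3
  k=2: a=19, p=715, q=58

715/58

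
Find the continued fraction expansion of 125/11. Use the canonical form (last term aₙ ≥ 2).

125 = 11*11 + 4
11 = 2*4 + 3
4 = 1*3 + 1
3 = 3*1 + 0  (stop)
So 125/11 = [11; 2, 1, 3].

[11; 2, 1, 3]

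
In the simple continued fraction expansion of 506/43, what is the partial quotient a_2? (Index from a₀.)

506 = 11·43 + 33   →  a_0 = 11
43 = 1·33 + 10   →  a_1 = 1
33 = 3·10 + 3   →  a_2 = 3

3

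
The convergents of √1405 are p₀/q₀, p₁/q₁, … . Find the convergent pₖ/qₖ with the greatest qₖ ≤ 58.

1087/29

√1405 = [37; 2, 14, 2, 74, …] (period length 4).
Convergents:
  p_0/q_0 = 37/1
  p_1/q_1 = 75/2
  p_2/q_2 = 1087/29
  p_3/q_3 = 2249/60
q_2 = 29 ≤ 58 < 60 = q_3, so the answer is 1087/29.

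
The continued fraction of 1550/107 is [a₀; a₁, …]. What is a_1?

2

1550 = 14·107 + 52   →  a_0 = 14
107 = 2·52 + 3   →  a_1 = 2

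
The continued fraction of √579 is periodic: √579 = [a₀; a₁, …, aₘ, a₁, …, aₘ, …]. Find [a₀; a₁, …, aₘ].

a₀ = ⌊√579⌋ = 24.

[24; 16, 48]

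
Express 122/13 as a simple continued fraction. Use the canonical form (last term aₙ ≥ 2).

122 = 9·13 + 5
13 = 2·5 + 3
5 = 1·3 + 2
3 = 1·2 + 1
2 = 2·1 + 0  (stop)
So 122/13 = [9; 2, 1, 1, 2].

[9; 2, 1, 1, 2]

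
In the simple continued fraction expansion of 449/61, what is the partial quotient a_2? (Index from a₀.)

1

449 = 7·61 + 22   →  a_0 = 7
61 = 2·22 + 17   →  a_1 = 2
22 = 1·17 + 5   →  a_2 = 1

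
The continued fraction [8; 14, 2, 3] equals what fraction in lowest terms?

Using pₖ = aₖpₖ₋₁ + pₖ₋₂ and qₖ = aₖqₖ₋₁ + qₖ₋₂:
  k=0: a=8, p=8, q=1
  k=1: a=14, p=113, q=14
  k=2: a=2, p=234, q=29
  k=3: a=3, p=815, q=101

815/101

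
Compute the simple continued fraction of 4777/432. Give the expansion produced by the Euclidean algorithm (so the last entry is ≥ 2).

4777 = 11×432 + 25
432 = 17×25 + 7
25 = 3×7 + 4
7 = 1×4 + 3
4 = 1×3 + 1
3 = 3×1 + 0  (stop)
So 4777/432 = [11; 17, 3, 1, 1, 3].

[11; 17, 3, 1, 1, 3]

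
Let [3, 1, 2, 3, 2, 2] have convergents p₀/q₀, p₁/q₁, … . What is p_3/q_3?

37/10

Using pₖ = aₖpₖ₋₁ + pₖ₋₂, qₖ = aₖqₖ₋₁ + qₖ₋₂ (with p₋₁=1, p₋₂=0, q₋₁=0, q₋₂=1):
  k=0: a=3, p=3, q=1
  k=1: a=1, p=4, q=1
  k=2: a=2, p=11, q=3
  k=3: a=3, p=37, q=10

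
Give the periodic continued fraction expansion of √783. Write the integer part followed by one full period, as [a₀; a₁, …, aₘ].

a₀ = ⌊√783⌋ = 27.
With m₀=0, d₀=1 and mₖ₊₁ = dₖaₖ − mₖ, dₖ₊₁ = (n − mₖ₊₁²)/dₖ, aₖ₊₁ = ⌊(a₀+mₖ₊₁)/dₖ₊₁⌋:
  k=1: m=27, d=54, a=1
  k=2: m=27, d=1, a=54
d=1 and a=2a₀=54 at k=2, so the next step gives (m, d) = (27, 54) again — its k=1 value — and the period has length 2.

[27; 1, 54]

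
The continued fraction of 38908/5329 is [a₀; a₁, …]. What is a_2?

3

38908 = 7·5329 + 1605   →  a_0 = 7
5329 = 3·1605 + 514   →  a_1 = 3
1605 = 3·514 + 63   →  a_2 = 3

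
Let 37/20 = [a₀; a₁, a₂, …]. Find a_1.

37 = 1·20 + 17   →  a_0 = 1
20 = 1·17 + 3   →  a_1 = 1

1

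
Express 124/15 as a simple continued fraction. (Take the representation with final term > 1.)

[8; 3, 1, 3]

124 = 8·15 + 4
15 = 3·4 + 3
4 = 1·3 + 1
3 = 3·1 + 0  (stop)
So 124/15 = [8; 3, 1, 3].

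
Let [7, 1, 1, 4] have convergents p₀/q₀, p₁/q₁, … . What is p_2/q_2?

Using pₖ = aₖpₖ₋₁ + pₖ₋₂, qₖ = aₖqₖ₋₁ + qₖ₋₂ (with p₋₁=1, p₋₂=0, q₋₁=0, q₋₂=1):
  k=0: a=7, p=7, q=1
  k=1: a=1, p=8, q=1
  k=2: a=1, p=15, q=2

15/2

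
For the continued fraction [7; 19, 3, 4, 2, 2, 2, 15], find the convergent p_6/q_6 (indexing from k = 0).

Using pₖ = aₖpₖ₋₁ + pₖ₋₂, qₖ = aₖqₖ₋₁ + qₖ₋₂ (with p₋₁=1, p₋₂=0, q₋₁=0, q₋₂=1):
  k=0: a=7, p=7, q=1
  k=1: a=19, p=134, q=19
  k=2: a=3, p=409, q=58
  k=3: a=4, p=1770, q=251
  k=4: a=2, p=3949, q=560
  k=5: a=2, p=9668, q=1371
  k=6: a=2, p=23285, q=3302

23285/3302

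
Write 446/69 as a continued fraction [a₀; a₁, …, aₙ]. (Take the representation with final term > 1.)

446 = 6*69 + 32
69 = 2*32 + 5
32 = 6*5 + 2
5 = 2*2 + 1
2 = 2*1 + 0  (stop)
So 446/69 = [6; 2, 6, 2, 2].

[6; 2, 6, 2, 2]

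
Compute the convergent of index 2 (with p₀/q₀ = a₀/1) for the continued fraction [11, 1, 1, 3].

23/2

Using pₖ = aₖpₖ₋₁ + pₖ₋₂, qₖ = aₖqₖ₋₁ + qₖ₋₂ (with p₋₁=1, p₋₂=0, q₋₁=0, q₋₂=1):
  k=0: a=11, p=11, q=1
  k=1: a=1, p=12, q=1
  k=2: a=1, p=23, q=2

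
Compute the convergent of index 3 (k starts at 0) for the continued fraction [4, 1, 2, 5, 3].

Using pₖ = aₖpₖ₋₁ + pₖ₋₂, qₖ = aₖqₖ₋₁ + qₖ₋₂ (with p₋₁=1, p₋₂=0, q₋₁=0, q₋₂=1):
  k=0: a=4, p=4, q=1
  k=1: a=1, p=5, q=1
  k=2: a=2, p=14, q=3
  k=3: a=5, p=75, q=16

75/16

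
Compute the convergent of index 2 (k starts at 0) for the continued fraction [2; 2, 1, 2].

7/3

Using pₖ = aₖpₖ₋₁ + pₖ₋₂, qₖ = aₖqₖ₋₁ + qₖ₋₂ (with p₋₁=1, p₋₂=0, q₋₁=0, q₋₂=1):
  k=0: a=2, p=2, q=1
  k=1: a=2, p=5, q=2
  k=2: a=1, p=7, q=3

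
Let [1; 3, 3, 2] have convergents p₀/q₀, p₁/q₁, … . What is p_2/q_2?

Using pₖ = aₖpₖ₋₁ + pₖ₋₂, qₖ = aₖqₖ₋₁ + qₖ₋₂ (with p₋₁=1, p₋₂=0, q₋₁=0, q₋₂=1):
  k=0: a=1, p=1, q=1
  k=1: a=3, p=4, q=3
  k=2: a=3, p=13, q=10

13/10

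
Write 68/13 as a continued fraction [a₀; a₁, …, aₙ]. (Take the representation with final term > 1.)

[5; 4, 3]

68 = 5·13 + 3
13 = 4·3 + 1
3 = 3·1 + 0  (stop)
So 68/13 = [5; 4, 3].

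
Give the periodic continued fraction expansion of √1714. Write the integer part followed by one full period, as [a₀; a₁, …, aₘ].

[41; 2, 2, 82]

a₀ = ⌊√1714⌋ = 41.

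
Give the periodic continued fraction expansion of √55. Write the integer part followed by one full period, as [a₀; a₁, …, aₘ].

a₀ = ⌊√55⌋ = 7.
With m₀=0, d₀=1 and mₖ₊₁ = dₖaₖ − mₖ, dₖ₊₁ = (n − mₖ₊₁²)/dₖ, aₖ₊₁ = ⌊(a₀+mₖ₊₁)/dₖ₊₁⌋:
  k=1: m=7, d=6, a=2
  k=2: m=5, d=5, a=2
  k=3: m=5, d=6, a=2
  k=4: m=7, d=1, a=14
d=1 and a=2a₀=14 at k=4, so the next step gives (m, d) = (7, 6) again — its k=1 value — and the period has length 4.

[7; 2, 2, 2, 14]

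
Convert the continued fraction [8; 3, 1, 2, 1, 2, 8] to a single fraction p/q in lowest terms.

2836/343

Using pₖ = aₖpₖ₋₁ + pₖ₋₂ and qₖ = aₖqₖ₋₁ + qₖ₋₂:
  k=0: a=8, p=8, q=1
  k=1: a=3, p=25, q=3
  k=2: a=1, p=33, q=4
  k=3: a=2, p=91, q=11
  k=4: a=1, p=124, q=15
  k=5: a=2, p=339, q=41
  k=6: a=8, p=2836, q=343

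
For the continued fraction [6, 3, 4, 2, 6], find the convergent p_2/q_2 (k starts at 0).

Using pₖ = aₖpₖ₋₁ + pₖ₋₂, qₖ = aₖqₖ₋₁ + qₖ₋₂ (with p₋₁=1, p₋₂=0, q₋₁=0, q₋₂=1):
  k=0: a=6, p=6, q=1
  k=1: a=3, p=19, q=3
  k=2: a=4, p=82, q=13

82/13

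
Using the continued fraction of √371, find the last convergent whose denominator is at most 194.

1695/88

√371 = [19; 3, 1, 4, 1, 3, 38, …] (period length 6).
Convergents:
  p_0/q_0 = 19/1
  p_1/q_1 = 58/3
  p_2/q_2 = 77/4
  p_3/q_3 = 366/19
  p_4/q_4 = 443/23
  p_5/q_5 = 1695/88
  p_6/q_6 = 64853/3367
q_5 = 88 ≤ 194 < 3367 = q_6, so the answer is 1695/88.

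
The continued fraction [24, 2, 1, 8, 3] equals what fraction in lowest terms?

Using pₖ = aₖpₖ₋₁ + pₖ₋₂ and qₖ = aₖqₖ₋₁ + qₖ₋₂:
  k=0: a=24, p=24, q=1
  k=1: a=2, p=49, q=2
  k=2: a=1, p=73, q=3
  k=3: a=8, p=633, q=26
  k=4: a=3, p=1972, q=81

1972/81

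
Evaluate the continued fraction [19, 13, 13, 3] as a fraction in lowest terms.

9977/523

Using pₖ = aₖpₖ₋₁ + pₖ₋₂ and qₖ = aₖqₖ₋₁ + qₖ₋₂:
  k=0: a=19, p=19, q=1
  k=1: a=13, p=248, q=13
  k=2: a=13, p=3243, q=170
  k=3: a=3, p=9977, q=523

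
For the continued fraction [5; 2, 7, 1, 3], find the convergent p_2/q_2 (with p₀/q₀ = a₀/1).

Using pₖ = aₖpₖ₋₁ + pₖ₋₂, qₖ = aₖqₖ₋₁ + qₖ₋₂ (with p₋₁=1, p₋₂=0, q₋₁=0, q₋₂=1):
  k=0: a=5, p=5, q=1
  k=1: a=2, p=11, q=2
  k=2: a=7, p=82, q=15

82/15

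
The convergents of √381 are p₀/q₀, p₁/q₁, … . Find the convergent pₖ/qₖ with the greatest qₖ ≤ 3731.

√381 = [19; 1, 1, 12, 1, 1, 38, …] (period length 6).
Convergents:
  p_0/q_0 = 19/1
  p_1/q_1 = 20/1
  p_2/q_2 = 39/2
  p_3/q_3 = 488/25
  p_4/q_4 = 527/27
  p_5/q_5 = 1015/52
  p_6/q_6 = 39097/2003
  p_7/q_7 = 40112/2055
  p_8/q_8 = 79209/4058
q_7 = 2055 ≤ 3731 < 4058 = q_8, so the answer is 40112/2055.

40112/2055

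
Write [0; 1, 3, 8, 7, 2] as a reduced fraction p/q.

381/503

Using pₖ = aₖpₖ₋₁ + pₖ₋₂ and qₖ = aₖqₖ₋₁ + qₖ₋₂:
  k=0: a=0, p=0, q=1
  k=1: a=1, p=1, q=1
  k=2: a=3, p=3, q=4
  k=3: a=8, p=25, q=33
  k=4: a=7, p=178, q=235
  k=5: a=2, p=381, q=503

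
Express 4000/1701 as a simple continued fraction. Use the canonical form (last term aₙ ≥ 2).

4000 = 2×1701 + 598
1701 = 2×598 + 505
598 = 1×505 + 93
505 = 5×93 + 40
93 = 2×40 + 13
40 = 3×13 + 1
13 = 13×1 + 0  (stop)
So 4000/1701 = [2; 2, 1, 5, 2, 3, 13].

[2; 2, 1, 5, 2, 3, 13]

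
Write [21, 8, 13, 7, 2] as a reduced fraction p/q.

Using pₖ = aₖpₖ₋₁ + pₖ₋₂ and qₖ = aₖqₖ₋₁ + qₖ₋₂:
  k=0: a=21, p=21, q=1
  k=1: a=8, p=169, q=8
  k=2: a=13, p=2218, q=105
  k=3: a=7, p=15695, q=743
  k=4: a=2, p=33608, q=1591

33608/1591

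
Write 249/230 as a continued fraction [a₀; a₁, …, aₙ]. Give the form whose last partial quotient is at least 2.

249 = 1×230 + 19
230 = 12×19 + 2
19 = 9×2 + 1
2 = 2×1 + 0  (stop)
So 249/230 = [1; 12, 9, 2].

[1; 12, 9, 2]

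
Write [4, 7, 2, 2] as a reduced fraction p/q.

153/37

Using pₖ = aₖpₖ₋₁ + pₖ₋₂ and qₖ = aₖqₖ₋₁ + qₖ₋₂:
  k=0: a=4, p=4, q=1
  k=1: a=7, p=29, q=7
  k=2: a=2, p=62, q=15
  k=3: a=2, p=153, q=37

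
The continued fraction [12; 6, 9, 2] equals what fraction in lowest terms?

1411/116

Fold from the inside: start with 2/1.
  9 + 1/2 = 19/2
  6 + 2/19 = 116/19
  12 + 19/116 = 1411/116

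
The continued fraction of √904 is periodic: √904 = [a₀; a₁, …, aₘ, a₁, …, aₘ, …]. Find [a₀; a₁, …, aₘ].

a₀ = ⌊√904⌋ = 30.
With m₀=0, d₀=1 and mₖ₊₁ = dₖaₖ − mₖ, dₖ₊₁ = (n − mₖ₊₁²)/dₖ, aₖ₊₁ = ⌊(a₀+mₖ₊₁)/dₖ₊₁⌋:
  k=1: m=30, d=4, a=15
  k=2: m=30, d=1, a=60
d=1 and a=2a₀=60 at k=2, so the next step gives (m, d) = (30, 4) again — its k=1 value — and the period has length 2.

[30; 15, 60]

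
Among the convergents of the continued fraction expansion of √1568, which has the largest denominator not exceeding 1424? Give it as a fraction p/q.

√1568 = [39; 1, 1, 2, 19, 2, 1, 1, 78, …] (period length 8).
Convergents:
  p_0/q_0 = 39/1
  p_1/q_1 = 40/1
  p_2/q_2 = 79/2
  p_3/q_3 = 198/5
  p_4/q_4 = 3841/97
  p_5/q_5 = 7880/199
  p_6/q_6 = 11721/296
  p_7/q_7 = 19601/495
  p_8/q_8 = 1540599/38906
q_7 = 495 ≤ 1424 < 38906 = q_8, so the answer is 19601/495.

19601/495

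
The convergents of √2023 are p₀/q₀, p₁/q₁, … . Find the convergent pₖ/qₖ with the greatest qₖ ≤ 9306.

√2023 = [44; 1, 43, 1, 88, …] (period length 4).
Convergents:
  p_0/q_0 = 44/1
  p_1/q_1 = 45/1
  p_2/q_2 = 1979/44
  p_3/q_3 = 2024/45
  p_4/q_4 = 180091/4004
  p_5/q_5 = 182115/4049
  p_6/q_6 = 8011036/178111
q_5 = 4049 ≤ 9306 < 178111 = q_6, so the answer is 182115/4049.

182115/4049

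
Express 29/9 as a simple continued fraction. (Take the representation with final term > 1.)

[3; 4, 2]

29 = 3·9 + 2
9 = 4·2 + 1
2 = 2·1 + 0  (stop)
So 29/9 = [3; 4, 2].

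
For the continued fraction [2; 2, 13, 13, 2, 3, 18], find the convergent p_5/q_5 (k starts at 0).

6333/2552

Using pₖ = aₖpₖ₋₁ + pₖ₋₂, qₖ = aₖqₖ₋₁ + qₖ₋₂ (with p₋₁=1, p₋₂=0, q₋₁=0, q₋₂=1):
  k=0: a=2, p=2, q=1
  k=1: a=2, p=5, q=2
  k=2: a=13, p=67, q=27
  k=3: a=13, p=876, q=353
  k=4: a=2, p=1819, q=733
  k=5: a=3, p=6333, q=2552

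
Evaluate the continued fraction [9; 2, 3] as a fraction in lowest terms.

Fold from the inside: start with 3/1.
  2 + 1/3 = 7/3
  9 + 3/7 = 66/7

66/7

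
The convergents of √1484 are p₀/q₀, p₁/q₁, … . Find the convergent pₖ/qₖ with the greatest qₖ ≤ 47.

√1484 = [38; 1, 1, 10, 1, 1, 76, …] (period length 6).
Convergents:
  p_0/q_0 = 38/1
  p_1/q_1 = 39/1
  p_2/q_2 = 77/2
  p_3/q_3 = 809/21
  p_4/q_4 = 886/23
  p_5/q_5 = 1695/44
  p_6/q_6 = 129706/3367
q_5 = 44 ≤ 47 < 3367 = q_6, so the answer is 1695/44.

1695/44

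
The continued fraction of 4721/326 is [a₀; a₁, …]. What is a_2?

4721 = 14·326 + 157   →  a_0 = 14
326 = 2·157 + 12   →  a_1 = 2
157 = 13·12 + 1   →  a_2 = 13

13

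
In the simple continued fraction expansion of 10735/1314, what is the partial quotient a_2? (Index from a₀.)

10735 = 8·1314 + 223   →  a_0 = 8
1314 = 5·223 + 199   →  a_1 = 5
223 = 1·199 + 24   →  a_2 = 1

1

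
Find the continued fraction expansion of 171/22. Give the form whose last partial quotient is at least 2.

[7; 1, 3, 2, 2]

171 = 7·22 + 17
22 = 1·17 + 5
17 = 3·5 + 2
5 = 2·2 + 1
2 = 2·1 + 0  (stop)
So 171/22 = [7; 1, 3, 2, 2].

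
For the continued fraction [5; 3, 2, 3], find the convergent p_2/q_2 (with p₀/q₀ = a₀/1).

Using pₖ = aₖpₖ₋₁ + pₖ₋₂, qₖ = aₖqₖ₋₁ + qₖ₋₂ (with p₋₁=1, p₋₂=0, q₋₁=0, q₋₂=1):
  k=0: a=5, p=5, q=1
  k=1: a=3, p=16, q=3
  k=2: a=2, p=37, q=7

37/7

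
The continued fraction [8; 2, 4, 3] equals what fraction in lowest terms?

Using pₖ = aₖpₖ₋₁ + pₖ₋₂ and qₖ = aₖqₖ₋₁ + qₖ₋₂:
  k=0: a=8, p=8, q=1
  k=1: a=2, p=17, q=2
  k=2: a=4, p=76, q=9
  k=3: a=3, p=245, q=29

245/29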